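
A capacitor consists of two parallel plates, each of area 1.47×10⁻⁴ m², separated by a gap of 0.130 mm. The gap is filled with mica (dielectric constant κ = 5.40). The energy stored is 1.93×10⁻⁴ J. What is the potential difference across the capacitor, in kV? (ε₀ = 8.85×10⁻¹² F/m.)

V ≈ 2.67 kV

C = κε₀A/d = 5.40 × 8.85×10⁻¹² × 1.47×10⁻⁴ / 1.30×10⁻⁴ = 5.40×10⁻¹¹ F.
V = √(2U/C) = √(2 × 1.93×10⁻⁴ / 5.40×10⁻¹¹) = 2.67×10³ V.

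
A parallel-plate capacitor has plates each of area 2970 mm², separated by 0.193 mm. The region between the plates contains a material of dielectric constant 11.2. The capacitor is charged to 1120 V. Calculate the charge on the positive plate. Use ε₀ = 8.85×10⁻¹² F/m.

A = 2970 mm² = 2.97×10⁻³ m².
C = κε₀A/d = 11.2 × 8.85×10⁻¹² × 2.97×10⁻³ / 1.93×10⁻⁴ = 1.53×10⁻⁹ F.
Q = CV = 1.53×10⁻⁹ × 1120 = 1.71×10⁻⁶ C.

Q ≈ 1.71 μC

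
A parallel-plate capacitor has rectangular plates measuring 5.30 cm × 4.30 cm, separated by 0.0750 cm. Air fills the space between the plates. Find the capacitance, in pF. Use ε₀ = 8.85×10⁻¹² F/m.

26.9 pF

A = 5.30 × 4.30 cm² = 2.28×10⁻³ m².
C = ε₀A/d = 8.85×10⁻¹² × 2.28×10⁻³ / 7.50×10⁻⁴ = 2.69×10⁻¹¹ F.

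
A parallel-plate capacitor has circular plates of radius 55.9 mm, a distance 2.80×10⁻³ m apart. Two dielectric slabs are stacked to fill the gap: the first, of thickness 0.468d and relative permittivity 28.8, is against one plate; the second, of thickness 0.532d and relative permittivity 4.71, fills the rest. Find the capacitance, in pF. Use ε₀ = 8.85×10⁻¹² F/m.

C ≈ 240 pF

A = π(55.9 mm)² = 9.82×10⁻³ m².
Stacked slabs ⇒ two capacitors in series, each with the full plate area.
C₁ = κ₁ε₀A/d₁ = 28.8 × 8.85×10⁻¹² × 9.82×10⁻³ / 1.31×10⁻³ = 1.91×10⁻⁹ F.
C₂ = κ₂ε₀A/d₂ = 4.71 × 8.85×10⁻¹² × 9.82×10⁻³ / 1.49×10⁻³ = 2.75×10⁻¹⁰ F.
C = (1/C₁ + 1/C₂)⁻¹ = 2.40×10⁻¹⁰ F.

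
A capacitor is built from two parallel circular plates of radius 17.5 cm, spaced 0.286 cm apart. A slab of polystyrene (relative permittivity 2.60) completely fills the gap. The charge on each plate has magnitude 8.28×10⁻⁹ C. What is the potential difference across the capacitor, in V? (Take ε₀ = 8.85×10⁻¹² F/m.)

A = π(17.5 cm)² = 9.62×10⁻² m².
C = κε₀A/d = 2.60 × 8.85×10⁻¹² × 9.62×10⁻² / 2.86×10⁻³ = 7.74×10⁻¹⁰ F.
V = Q/C = 8.28×10⁻⁹ / 7.74×10⁻¹⁰ = 10.7 V.

V ≈ 10.7 V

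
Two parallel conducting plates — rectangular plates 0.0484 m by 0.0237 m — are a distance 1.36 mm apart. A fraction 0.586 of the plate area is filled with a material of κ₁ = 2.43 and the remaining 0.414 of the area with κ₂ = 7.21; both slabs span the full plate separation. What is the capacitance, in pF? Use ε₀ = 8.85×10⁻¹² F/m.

A = 0.0484 × 0.0237 m² = 1.15×10⁻³ m².
Side-by-side slabs ⇒ two capacitors in parallel, each spanning the full gap.
C₁ = κ₁ε₀A₁/d = 2.43 × 8.85×10⁻¹² × 6.72×10⁻⁴ / 1.36×10⁻³ = 1.06×10⁻¹¹ F.
C₂ = κ₂ε₀A₂/d = 7.21 × 8.85×10⁻¹² × 4.75×10⁻⁴ / 1.36×10⁻³ = 2.23×10⁻¹¹ F.
C = C₁ + C₂ = 3.29×10⁻¹¹ F.

C ≈ 32.9 pF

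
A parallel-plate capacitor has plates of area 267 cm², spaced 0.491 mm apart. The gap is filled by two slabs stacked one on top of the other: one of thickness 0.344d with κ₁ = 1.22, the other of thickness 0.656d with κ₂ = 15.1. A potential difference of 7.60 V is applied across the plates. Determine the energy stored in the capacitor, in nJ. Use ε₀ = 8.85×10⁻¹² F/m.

A = 267 cm² = 2.67×10⁻² m².
Stacked slabs ⇒ two capacitors in series, each with the full plate area.
C₁ = κ₁ε₀A/d₁ = 1.22 × 8.85×10⁻¹² × 2.67×10⁻² / 1.69×10⁻⁴ = 1.71×10⁻⁹ F.
C₂ = κ₂ε₀A/d₂ = 15.1 × 8.85×10⁻¹² × 2.67×10⁻² / 3.22×10⁻⁴ = 1.11×10⁻⁸ F.
C = (1/C₁ + 1/C₂)⁻¹ = 1.48×10⁻⁹ F.
U = ½CV² = ½ × 1.48×10⁻⁹ × (7.60)² = 4.27×10⁻⁸ J.

42.7 nJ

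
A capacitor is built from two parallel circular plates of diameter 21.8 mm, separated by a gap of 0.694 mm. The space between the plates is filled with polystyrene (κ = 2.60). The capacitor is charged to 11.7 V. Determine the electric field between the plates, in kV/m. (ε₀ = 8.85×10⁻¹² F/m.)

16.9 kV/m

E = V/d = 11.7 / 6.94×10⁻⁴ = 1.69×10⁴ V/m.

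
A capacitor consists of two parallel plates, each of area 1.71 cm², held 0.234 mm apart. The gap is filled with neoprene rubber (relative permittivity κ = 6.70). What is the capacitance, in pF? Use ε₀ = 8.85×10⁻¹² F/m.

A = 1.71 cm² = 1.71×10⁻⁴ m².
C = κε₀A/d = 6.70 × 8.85×10⁻¹² × 1.71×10⁻⁴ / 2.34×10⁻⁴ = 4.33×10⁻¹¹ F.

C ≈ 43.3 pF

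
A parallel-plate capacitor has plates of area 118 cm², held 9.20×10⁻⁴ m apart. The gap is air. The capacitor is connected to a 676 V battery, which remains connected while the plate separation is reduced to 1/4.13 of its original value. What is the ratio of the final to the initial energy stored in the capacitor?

Battery connected ⇒ V is held fixed.
C₂ = 4.13 C₁ and U = ½CV², so U₂/U₁ = C₂/C₁ = 4.13.

4.13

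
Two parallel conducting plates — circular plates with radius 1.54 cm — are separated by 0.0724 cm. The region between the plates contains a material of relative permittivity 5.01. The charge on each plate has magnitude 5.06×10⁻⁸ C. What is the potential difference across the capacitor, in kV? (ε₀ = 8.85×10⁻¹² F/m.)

1.11 kV

A = π(1.54 cm)² = 7.45×10⁻⁴ m².
C = κε₀A/d = 5.01 × 8.85×10⁻¹² × 7.45×10⁻⁴ / 7.24×10⁻⁴ = 4.56×10⁻¹¹ F.
V = Q/C = 5.06×10⁻⁸ / 4.56×10⁻¹¹ = 1.11×10³ V.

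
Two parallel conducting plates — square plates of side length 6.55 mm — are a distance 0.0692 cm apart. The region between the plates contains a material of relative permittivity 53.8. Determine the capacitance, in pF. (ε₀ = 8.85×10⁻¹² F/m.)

A = (6.55 mm)² = 4.29×10⁻⁵ m².
C = κε₀A/d = 53.8 × 8.85×10⁻¹² × 4.29×10⁻⁵ / 6.92×10⁻⁴ = 2.95×10⁻¹¹ F.

C ≈ 29.5 pF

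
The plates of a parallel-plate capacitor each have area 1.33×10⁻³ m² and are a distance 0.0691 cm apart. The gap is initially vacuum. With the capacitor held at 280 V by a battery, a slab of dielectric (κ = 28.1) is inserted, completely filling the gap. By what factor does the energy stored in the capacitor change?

Battery connected ⇒ V is held fixed.
C₂ = 28.1 C₁ and U = ½CV², so U₂/U₁ = C₂/C₁ = 28.1.

28.1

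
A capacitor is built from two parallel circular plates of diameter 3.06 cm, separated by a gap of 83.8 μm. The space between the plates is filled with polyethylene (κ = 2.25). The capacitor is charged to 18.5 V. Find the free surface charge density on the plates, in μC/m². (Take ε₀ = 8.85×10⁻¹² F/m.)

4.40 μC/m²

A = π(3.06/2 cm)² = 7.35×10⁻⁴ m².
C = κε₀A/d = 2.25 × 8.85×10⁻¹² × 7.35×10⁻⁴ / 8.38×10⁻⁵ = 1.75×10⁻¹⁰ F.
σ = Q/A = CV/A = 1.75×10⁻¹⁰ × 18.5 / 7.35×10⁻⁴ = 4.40×10⁻⁶ C/m².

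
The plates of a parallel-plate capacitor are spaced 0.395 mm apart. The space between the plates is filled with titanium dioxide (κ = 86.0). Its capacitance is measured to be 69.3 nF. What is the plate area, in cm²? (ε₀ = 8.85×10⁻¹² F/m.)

360 cm²

A = Cd/(κε₀) = 6.93×10⁻⁸ × 3.95×10⁻⁴ / (86.0 × 8.85×10⁻¹²) = 3.60×10⁻² m².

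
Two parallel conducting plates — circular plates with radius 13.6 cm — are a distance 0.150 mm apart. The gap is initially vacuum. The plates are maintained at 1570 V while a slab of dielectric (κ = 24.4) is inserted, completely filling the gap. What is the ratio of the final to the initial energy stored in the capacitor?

U₂/U₁ ≈ 24.4

Battery connected ⇒ V is held fixed.
C₂ = 24.4 C₁ and U = ½CV², so U₂/U₁ = C₂/C₁ = 24.4.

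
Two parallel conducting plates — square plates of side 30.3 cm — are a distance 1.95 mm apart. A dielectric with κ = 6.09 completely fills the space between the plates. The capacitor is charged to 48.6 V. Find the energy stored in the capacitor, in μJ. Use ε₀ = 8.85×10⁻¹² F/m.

U ≈ 3.00 μJ

A = (30.3 cm)² = 9.18×10⁻² m².
C = κε₀A/d = 6.09 × 8.85×10⁻¹² × 9.18×10⁻² / 1.95×10⁻³ = 2.54×10⁻⁹ F.
U = ½CV² = ½ × 2.54×10⁻⁹ × (48.6)² = 3.00×10⁻⁶ J.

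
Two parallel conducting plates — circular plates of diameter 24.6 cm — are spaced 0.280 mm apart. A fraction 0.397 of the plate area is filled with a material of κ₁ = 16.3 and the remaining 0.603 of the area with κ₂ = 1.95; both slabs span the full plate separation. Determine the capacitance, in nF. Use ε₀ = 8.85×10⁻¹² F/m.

A = π(24.6/2 cm)² = 4.75×10⁻² m².
Side-by-side slabs ⇒ two capacitors in parallel, each spanning the full gap.
C₁ = κ₁ε₀A₁/d = 16.3 × 8.85×10⁻¹² × 1.89×10⁻² / 2.80×10⁻⁴ = 9.72×10⁻⁹ F.
C₂ = κ₂ε₀A₂/d = 1.95 × 8.85×10⁻¹² × 2.87×10⁻² / 2.80×10⁻⁴ = 1.77×10⁻⁹ F.
C = C₁ + C₂ = 1.15×10⁻⁸ F.

C ≈ 11.5 nF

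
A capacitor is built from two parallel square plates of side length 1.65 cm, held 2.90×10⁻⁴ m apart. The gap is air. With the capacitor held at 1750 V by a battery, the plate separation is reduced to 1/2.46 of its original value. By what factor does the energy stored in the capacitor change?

Battery connected ⇒ V is held fixed.
C₂ = 2.46 C₁ and U = ½CV², so U₂/U₁ = C₂/C₁ = 2.46.

2.46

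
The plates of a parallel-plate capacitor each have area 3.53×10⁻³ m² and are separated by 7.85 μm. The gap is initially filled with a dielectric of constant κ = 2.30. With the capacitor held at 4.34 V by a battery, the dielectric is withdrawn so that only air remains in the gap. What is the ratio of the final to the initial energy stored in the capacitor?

U₂/U₁ ≈ 0.435

Battery connected ⇒ V is held fixed.
C₂ = 0.435 C₁ and U = ½CV², so U₂/U₁ = C₂/C₁ = 0.435.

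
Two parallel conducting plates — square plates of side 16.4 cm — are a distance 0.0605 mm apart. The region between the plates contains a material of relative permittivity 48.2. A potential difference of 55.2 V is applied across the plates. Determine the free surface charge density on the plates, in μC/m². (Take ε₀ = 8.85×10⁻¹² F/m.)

389 μC/m²

A = (16.4 cm)² = 2.69×10⁻² m².
C = κε₀A/d = 48.2 × 8.85×10⁻¹² × 2.69×10⁻² / 6.05×10⁻⁵ = 1.90×10⁻⁷ F.
σ = Q/A = CV/A = 1.90×10⁻⁷ × 55.2 / 2.69×10⁻² = 3.89×10⁻⁴ C/m².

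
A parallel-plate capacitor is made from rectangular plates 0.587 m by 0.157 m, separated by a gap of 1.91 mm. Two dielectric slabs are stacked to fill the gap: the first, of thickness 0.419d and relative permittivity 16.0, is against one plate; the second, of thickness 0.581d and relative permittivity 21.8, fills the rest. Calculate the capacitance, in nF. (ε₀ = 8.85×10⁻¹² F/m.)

C ≈ 8.08 nF

A = 0.587 × 0.157 m² = 9.22×10⁻² m².
Stacked slabs ⇒ two capacitors in series, each with the full plate area.
C₁ = κ₁ε₀A/d₁ = 16.0 × 8.85×10⁻¹² × 9.22×10⁻² / 8.00×10⁻⁴ = 1.63×10⁻⁸ F.
C₂ = κ₂ε₀A/d₂ = 21.8 × 8.85×10⁻¹² × 9.22×10⁻² / 1.11×10⁻³ = 1.60×10⁻⁸ F.
C = (1/C₁ + 1/C₂)⁻¹ = 8.08×10⁻⁹ F.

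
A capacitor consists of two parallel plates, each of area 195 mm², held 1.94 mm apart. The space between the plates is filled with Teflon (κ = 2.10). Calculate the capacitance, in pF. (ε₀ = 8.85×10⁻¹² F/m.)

A = 195 mm² = 1.95×10⁻⁴ m².
C = κε₀A/d = 2.10 × 8.85×10⁻¹² × 1.95×10⁻⁴ / 1.94×10⁻³ = 1.87×10⁻¹² F.

C ≈ 1.87 pF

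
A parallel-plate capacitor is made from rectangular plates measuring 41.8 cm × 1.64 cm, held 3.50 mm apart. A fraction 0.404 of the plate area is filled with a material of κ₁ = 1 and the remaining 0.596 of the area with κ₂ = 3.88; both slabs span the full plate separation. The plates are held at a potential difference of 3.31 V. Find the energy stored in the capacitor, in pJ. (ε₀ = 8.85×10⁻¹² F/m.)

A = 41.8 × 1.64 cm² = 6.86×10⁻³ m².
Side-by-side slabs ⇒ two capacitors in parallel, each spanning the full gap.
C₁ = κ₁ε₀A₁/d = 1.00 × 8.85×10⁻¹² × 2.77×10⁻³ / 3.50×10⁻³ = 7.00×10⁻¹² F.
C₂ = κ₂ε₀A₂/d = 3.88 × 8.85×10⁻¹² × 4.09×10⁻³ / 3.50×10⁻³ = 4.01×10⁻¹¹ F.
C = C₁ + C₂ = 4.71×10⁻¹¹ F.
U = ½CV² = ½ × 4.71×10⁻¹¹ × (3.31)² = 2.58×10⁻¹⁰ J.

258 pJ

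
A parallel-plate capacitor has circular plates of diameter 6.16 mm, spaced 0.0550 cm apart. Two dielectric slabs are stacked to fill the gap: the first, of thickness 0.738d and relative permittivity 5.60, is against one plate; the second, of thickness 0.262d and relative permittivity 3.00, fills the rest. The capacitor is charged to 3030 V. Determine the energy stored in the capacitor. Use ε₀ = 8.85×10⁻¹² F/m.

U ≈ 10.0 μJ

A = π(6.16/2 mm)² = 2.98×10⁻⁵ m².
Stacked slabs ⇒ two capacitors in series, each with the full plate area.
C₁ = κ₁ε₀A/d₁ = 5.60 × 8.85×10⁻¹² × 2.98×10⁻⁵ / 4.06×10⁻⁴ = 3.64×10⁻¹² F.
C₂ = κ₂ε₀A/d₂ = 3.00 × 8.85×10⁻¹² × 2.98×10⁻⁵ / 1.44×10⁻⁴ = 5.49×10⁻¹² F.
C = (1/C₁ + 1/C₂)⁻¹ = 2.19×10⁻¹² F.
U = ½CV² = ½ × 2.19×10⁻¹² × (3030)² = 1.00×10⁻⁵ J.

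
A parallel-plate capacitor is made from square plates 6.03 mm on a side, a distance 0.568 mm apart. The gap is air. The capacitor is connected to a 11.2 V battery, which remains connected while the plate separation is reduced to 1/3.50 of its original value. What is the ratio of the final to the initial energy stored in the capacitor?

U₂/U₁ ≈ 3.50

Battery connected ⇒ V is held fixed.
C₂ = 3.50 C₁ and U = ½CV², so U₂/U₁ = C₂/C₁ = 3.50.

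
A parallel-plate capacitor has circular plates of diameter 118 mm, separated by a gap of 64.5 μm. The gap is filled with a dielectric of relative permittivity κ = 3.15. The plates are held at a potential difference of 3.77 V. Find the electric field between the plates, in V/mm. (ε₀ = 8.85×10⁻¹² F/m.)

E = V/d = 3.77 / 6.45×10⁻⁵ = 5.84×10⁴ V/m.

E ≈ 58.4 V/mm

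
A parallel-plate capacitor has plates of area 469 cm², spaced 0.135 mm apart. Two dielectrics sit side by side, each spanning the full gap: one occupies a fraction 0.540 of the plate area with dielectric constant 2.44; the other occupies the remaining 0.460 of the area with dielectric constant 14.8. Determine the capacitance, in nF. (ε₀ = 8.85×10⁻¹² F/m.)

C ≈ 25.0 nF

A = 469 cm² = 4.69×10⁻² m².
Side-by-side slabs ⇒ two capacitors in parallel, each spanning the full gap.
C₁ = κ₁ε₀A₁/d = 2.44 × 8.85×10⁻¹² × 2.53×10⁻² / 1.35×10⁻⁴ = 4.05×10⁻⁹ F.
C₂ = κ₂ε₀A₂/d = 14.8 × 8.85×10⁻¹² × 2.16×10⁻² / 1.35×10⁻⁴ = 2.09×10⁻⁸ F.
C = C₁ + C₂ = 2.50×10⁻⁸ F.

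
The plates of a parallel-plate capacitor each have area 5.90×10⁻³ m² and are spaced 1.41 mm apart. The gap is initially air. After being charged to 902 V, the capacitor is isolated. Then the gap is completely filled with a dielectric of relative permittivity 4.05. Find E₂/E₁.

Isolated ⇒ Q is held fixed.
V₂ = Q/C₂ = V₁/4.05; E = V/d, so E₂/E₁ = (V₂/V₁)(d₁/d₂) = 0.247.

E₂/E₁ ≈ 0.247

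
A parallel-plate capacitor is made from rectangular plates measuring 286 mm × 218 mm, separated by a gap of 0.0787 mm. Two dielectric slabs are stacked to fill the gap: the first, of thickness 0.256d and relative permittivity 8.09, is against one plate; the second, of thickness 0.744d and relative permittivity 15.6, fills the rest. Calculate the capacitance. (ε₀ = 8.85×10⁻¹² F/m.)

88.4 nF

A = 286 × 218 mm² = 6.23×10⁻² m².
Stacked slabs ⇒ two capacitors in series, each with the full plate area.
C₁ = κ₁ε₀A/d₁ = 8.09 × 8.85×10⁻¹² × 6.23×10⁻² / 2.01×10⁻⁵ = 2.22×10⁻⁷ F.
C₂ = κ₂ε₀A/d₂ = 15.6 × 8.85×10⁻¹² × 6.23×10⁻² / 5.86×10⁻⁵ = 1.47×10⁻⁷ F.
C = (1/C₁ + 1/C₂)⁻¹ = 8.84×10⁻⁸ F.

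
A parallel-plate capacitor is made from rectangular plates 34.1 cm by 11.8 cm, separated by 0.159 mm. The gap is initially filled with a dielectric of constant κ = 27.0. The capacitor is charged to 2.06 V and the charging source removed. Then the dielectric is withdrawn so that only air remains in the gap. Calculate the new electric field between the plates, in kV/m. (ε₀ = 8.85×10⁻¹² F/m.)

A = 34.1 × 11.8 cm² = 4.02×10⁻² m².
Initially C₁ = κε₀A/d = 27.0 × 8.85×10⁻¹² × 4.02×10⁻² / 1.59×10⁻⁴ = 6.05×10⁻⁸ F.
E₁ = 1.30×10⁴ V/m.
Isolated ⇒ Q is held fixed. V₂ = Q/C₂ = V₁/0.0370; E = V/d, so E₂/E₁ = (V₂/V₁)(d₁/d₂) = 27.0.
E₂ = 27.0 × 1.30×10⁴ = 3.50×10⁵ V/m.

350 kV/m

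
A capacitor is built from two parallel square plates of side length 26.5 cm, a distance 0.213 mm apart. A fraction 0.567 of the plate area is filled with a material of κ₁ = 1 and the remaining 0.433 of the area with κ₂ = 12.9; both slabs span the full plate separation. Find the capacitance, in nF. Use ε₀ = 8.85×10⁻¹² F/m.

A = (26.5 cm)² = 7.02×10⁻² m².
Side-by-side slabs ⇒ two capacitors in parallel, each spanning the full gap.
C₁ = κ₁ε₀A₁/d = 1.00 × 8.85×10⁻¹² × 3.98×10⁻² / 2.13×10⁻⁴ = 1.65×10⁻⁹ F.
C₂ = κ₂ε₀A₂/d = 12.9 × 8.85×10⁻¹² × 3.04×10⁻² / 2.13×10⁻⁴ = 1.63×10⁻⁸ F.
C = C₁ + C₂ = 1.80×10⁻⁸ F.

18.0 nF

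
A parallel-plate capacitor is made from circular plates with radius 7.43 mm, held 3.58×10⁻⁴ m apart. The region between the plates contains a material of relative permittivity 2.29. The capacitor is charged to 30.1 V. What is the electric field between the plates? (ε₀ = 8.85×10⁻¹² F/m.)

84.1 V/mm

E = V/d = 30.1 / 3.58×10⁻⁴ = 8.41×10⁴ V/m.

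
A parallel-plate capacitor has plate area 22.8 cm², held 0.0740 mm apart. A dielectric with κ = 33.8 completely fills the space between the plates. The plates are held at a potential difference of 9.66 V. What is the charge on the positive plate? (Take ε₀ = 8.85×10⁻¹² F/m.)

Q ≈ 89.0 nC

A = 22.8 cm² = 2.28×10⁻³ m².
C = κε₀A/d = 33.8 × 8.85×10⁻¹² × 2.28×10⁻³ / 7.40×10⁻⁵ = 9.22×10⁻⁹ F.
Q = CV = 9.22×10⁻⁹ × 9.66 = 8.90×10⁻⁸ C.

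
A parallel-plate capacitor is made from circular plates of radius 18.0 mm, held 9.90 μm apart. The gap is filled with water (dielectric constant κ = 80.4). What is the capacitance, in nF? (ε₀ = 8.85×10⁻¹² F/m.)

73.2 nF

A = π(18.0 mm)² = 1.02×10⁻³ m².
C = κε₀A/d = 80.4 × 8.85×10⁻¹² × 1.02×10⁻³ / 9.90×10⁻⁶ = 7.32×10⁻⁸ F.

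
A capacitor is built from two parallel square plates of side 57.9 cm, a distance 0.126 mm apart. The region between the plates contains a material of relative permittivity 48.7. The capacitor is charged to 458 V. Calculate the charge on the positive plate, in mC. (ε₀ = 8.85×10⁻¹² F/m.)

A = (57.9 cm)² = 0.335 m².
C = κε₀A/d = 48.7 × 8.85×10⁻¹² × 0.335 / 1.26×10⁻⁴ = 1.15×10⁻⁶ F.
Q = CV = 1.15×10⁻⁶ × 458 = 5.25×10⁻⁴ C.

0.525 mC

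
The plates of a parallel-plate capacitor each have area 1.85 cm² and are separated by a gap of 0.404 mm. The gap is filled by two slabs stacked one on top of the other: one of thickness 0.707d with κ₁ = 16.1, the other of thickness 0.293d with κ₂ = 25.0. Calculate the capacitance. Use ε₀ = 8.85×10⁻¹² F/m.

A = 1.85 cm² = 1.85×10⁻⁴ m².
Stacked slabs ⇒ two capacitors in series, each with the full plate area.
C₁ = κ₁ε₀A/d₁ = 16.1 × 8.85×10⁻¹² × 1.85×10⁻⁴ / 2.86×10⁻⁴ = 9.23×10⁻¹¹ F.
C₂ = κ₂ε₀A/d₂ = 25.0 × 8.85×10⁻¹² × 1.85×10⁻⁴ / 1.18×10⁻⁴ = 3.46×10⁻¹⁰ F.
C = (1/C₁ + 1/C₂)⁻¹ = 7.28×10⁻¹¹ F.

72.8 pF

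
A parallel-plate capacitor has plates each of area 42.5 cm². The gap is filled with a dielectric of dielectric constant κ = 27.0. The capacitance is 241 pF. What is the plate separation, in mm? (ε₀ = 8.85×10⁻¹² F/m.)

d ≈ 4.21 mm

A = 42.5 cm² = 4.25×10⁻³ m².
d = κε₀A/C = 27.0 × 8.85×10⁻¹² × 4.25×10⁻³ / 2.41×10⁻¹⁰ = 4.21×10⁻³ m.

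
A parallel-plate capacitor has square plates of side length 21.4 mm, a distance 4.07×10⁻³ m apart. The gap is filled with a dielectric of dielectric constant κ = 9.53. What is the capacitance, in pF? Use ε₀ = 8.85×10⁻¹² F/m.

9.49 pF

A = (21.4 mm)² = 4.58×10⁻⁴ m².
C = κε₀A/d = 9.53 × 8.85×10⁻¹² × 4.58×10⁻⁴ / 4.07×10⁻³ = 9.49×10⁻¹² F.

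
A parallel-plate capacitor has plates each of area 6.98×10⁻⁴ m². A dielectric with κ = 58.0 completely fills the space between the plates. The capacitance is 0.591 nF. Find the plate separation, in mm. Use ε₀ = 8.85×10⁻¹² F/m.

d = κε₀A/C = 58.0 × 8.85×10⁻¹² × 6.98×10⁻⁴ / 5.91×10⁻¹⁰ = 6.06×10⁻⁴ m.

d ≈ 0.606 mm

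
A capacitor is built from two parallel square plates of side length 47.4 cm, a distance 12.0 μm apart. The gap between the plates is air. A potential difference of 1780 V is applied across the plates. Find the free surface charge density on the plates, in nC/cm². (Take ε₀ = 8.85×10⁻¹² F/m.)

131 nC/cm²

A = (47.4 cm)² = 0.225 m².
C = ε₀A/d = 8.85×10⁻¹² × 0.225 / 1.20×10⁻⁵ = 1.66×10⁻⁷ F.
σ = Q/A = CV/A = 1.66×10⁻⁷ × 1780 / 0.225 = 1.31×10⁻³ C/m².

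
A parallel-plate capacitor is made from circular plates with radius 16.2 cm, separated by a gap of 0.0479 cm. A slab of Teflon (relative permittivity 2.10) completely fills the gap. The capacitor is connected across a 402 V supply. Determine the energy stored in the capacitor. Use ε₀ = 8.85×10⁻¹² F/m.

A = π(16.2 cm)² = 8.24×10⁻² m².
C = κε₀A/d = 2.10 × 8.85×10⁻¹² × 8.24×10⁻² / 4.79×10⁻⁴ = 3.20×10⁻⁹ F.
U = ½CV² = ½ × 3.20×10⁻⁹ × (402)² = 2.58×10⁻⁴ J.

258 μJ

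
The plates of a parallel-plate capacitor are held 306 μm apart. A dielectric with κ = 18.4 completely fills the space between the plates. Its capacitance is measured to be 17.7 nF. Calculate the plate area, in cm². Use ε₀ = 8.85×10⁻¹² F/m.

A ≈ 333 cm²

A = Cd/(κε₀) = 1.77×10⁻⁸ × 3.06×10⁻⁴ / (18.4 × 8.85×10⁻¹²) = 3.33×10⁻² m².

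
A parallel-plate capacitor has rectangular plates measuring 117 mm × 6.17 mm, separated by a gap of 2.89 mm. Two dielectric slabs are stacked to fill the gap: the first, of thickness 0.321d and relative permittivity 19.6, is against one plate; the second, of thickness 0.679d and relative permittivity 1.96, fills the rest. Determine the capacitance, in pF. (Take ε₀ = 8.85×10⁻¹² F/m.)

C ≈ 6.09 pF

A = 117 × 6.17 mm² = 7.22×10⁻⁴ m².
Stacked slabs ⇒ two capacitors in series, each with the full plate area.
C₁ = κ₁ε₀A/d₁ = 19.6 × 8.85×10⁻¹² × 7.22×10⁻⁴ / 9.28×10⁻⁴ = 1.35×10⁻¹⁰ F.
C₂ = κ₂ε₀A/d₂ = 1.96 × 8.85×10⁻¹² × 7.22×10⁻⁴ / 1.96×10⁻³ = 6.38×10⁻¹² F.
C = (1/C₁ + 1/C₂)⁻¹ = 6.09×10⁻¹² F.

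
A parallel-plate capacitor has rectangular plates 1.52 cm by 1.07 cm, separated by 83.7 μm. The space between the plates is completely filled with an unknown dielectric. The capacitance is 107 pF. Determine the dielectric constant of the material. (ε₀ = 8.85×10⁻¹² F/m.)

κ ≈ 6.22

A = 1.52 × 1.07 cm² = 1.63×10⁻⁴ m².
κ = Cd/(ε₀A) = 1.07×10⁻¹⁰ × 8.37×10⁻⁵ / (8.85×10⁻¹² × 1.63×10⁻⁴) = 6.22.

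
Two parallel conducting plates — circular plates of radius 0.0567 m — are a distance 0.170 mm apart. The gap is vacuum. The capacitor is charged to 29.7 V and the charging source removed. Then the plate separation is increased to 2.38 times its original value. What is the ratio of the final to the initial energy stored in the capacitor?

Isolated ⇒ Q is held fixed.
C₂ = 0.420 C₁ and U = Q²/(2C), so U₂/U₁ = C₁/C₂ = 2.38.

2.38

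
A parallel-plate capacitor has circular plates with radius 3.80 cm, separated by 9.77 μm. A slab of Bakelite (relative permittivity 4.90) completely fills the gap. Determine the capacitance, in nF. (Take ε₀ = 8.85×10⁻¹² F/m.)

A = π(3.80 cm)² = 4.54×10⁻³ m².
C = κε₀A/d = 4.90 × 8.85×10⁻¹² × 4.54×10⁻³ / 9.77×10⁻⁶ = 2.01×10⁻⁸ F.

20.1 nF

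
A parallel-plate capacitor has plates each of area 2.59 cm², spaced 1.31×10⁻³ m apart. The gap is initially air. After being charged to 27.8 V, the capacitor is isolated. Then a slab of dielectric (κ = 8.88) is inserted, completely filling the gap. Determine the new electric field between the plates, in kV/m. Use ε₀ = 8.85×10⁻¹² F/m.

2.39 kV/m

A = 2.59 cm² = 2.59×10⁻⁴ m².
Initially C₁ = ε₀A/d = 8.85×10⁻¹² × 2.59×10⁻⁴ / 1.31×10⁻³ = 1.75×10⁻¹² F.
E₁ = 2.12×10⁴ V/m.
Isolated ⇒ Q is held fixed. V₂ = Q/C₂ = V₁/8.88; E = V/d, so E₂/E₁ = (V₂/V₁)(d₁/d₂) = 0.113.
E₂ = 0.113 × 2.12×10⁴ = 2.39×10³ V/m.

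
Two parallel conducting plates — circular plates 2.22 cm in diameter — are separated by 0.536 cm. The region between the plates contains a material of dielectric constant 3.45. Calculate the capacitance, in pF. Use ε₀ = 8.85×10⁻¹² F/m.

A = π(2.22/2 cm)² = 3.87×10⁻⁴ m².
C = κε₀A/d = 3.45 × 8.85×10⁻¹² × 3.87×10⁻⁴ / 5.36×10⁻³ = 2.20×10⁻¹² F.

C ≈ 2.20 pF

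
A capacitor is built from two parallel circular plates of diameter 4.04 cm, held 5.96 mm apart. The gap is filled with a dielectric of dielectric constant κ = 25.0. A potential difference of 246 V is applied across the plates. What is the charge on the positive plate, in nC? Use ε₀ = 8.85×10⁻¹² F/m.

A = π(4.04/2 cm)² = 1.28×10⁻³ m².
C = κε₀A/d = 25.0 × 8.85×10⁻¹² × 1.28×10⁻³ / 5.96×10⁻³ = 4.76×10⁻¹¹ F.
Q = CV = 4.76×10⁻¹¹ × 246 = 1.17×10⁻⁸ C.

11.7 nC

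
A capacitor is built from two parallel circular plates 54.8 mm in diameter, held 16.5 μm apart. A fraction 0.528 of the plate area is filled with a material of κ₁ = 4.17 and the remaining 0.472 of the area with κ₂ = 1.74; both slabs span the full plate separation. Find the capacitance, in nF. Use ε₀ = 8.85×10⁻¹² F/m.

A = π(54.8/2 mm)² = 2.36×10⁻³ m².
Side-by-side slabs ⇒ two capacitors in parallel, each spanning the full gap.
C₁ = κ₁ε₀A₁/d = 4.17 × 8.85×10⁻¹² × 1.25×10⁻³ / 1.65×10⁻⁵ = 2.79×10⁻⁹ F.
C₂ = κ₂ε₀A₂/d = 1.74 × 8.85×10⁻¹² × 1.11×10⁻³ / 1.65×10⁻⁵ = 1.04×10⁻⁹ F.
C = C₁ + C₂ = 3.82×10⁻⁹ F.

C ≈ 3.82 nF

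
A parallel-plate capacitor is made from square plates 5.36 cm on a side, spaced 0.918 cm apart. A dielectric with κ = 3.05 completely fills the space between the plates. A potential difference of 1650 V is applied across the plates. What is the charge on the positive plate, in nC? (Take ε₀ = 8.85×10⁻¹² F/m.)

A = (5.36 cm)² = 2.87×10⁻³ m².
C = κε₀A/d = 3.05 × 8.85×10⁻¹² × 2.87×10⁻³ / 9.18×10⁻³ = 8.45×10⁻¹² F.
Q = CV = 8.45×10⁻¹² × 1650 = 1.39×10⁻⁸ C.

13.9 nC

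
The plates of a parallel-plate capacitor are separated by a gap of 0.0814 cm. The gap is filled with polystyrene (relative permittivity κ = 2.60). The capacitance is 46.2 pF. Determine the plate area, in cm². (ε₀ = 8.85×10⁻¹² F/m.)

16.3 cm²

A = Cd/(κε₀) = 4.62×10⁻¹¹ × 8.14×10⁻⁴ / (2.60 × 8.85×10⁻¹²) = 1.63×10⁻³ m².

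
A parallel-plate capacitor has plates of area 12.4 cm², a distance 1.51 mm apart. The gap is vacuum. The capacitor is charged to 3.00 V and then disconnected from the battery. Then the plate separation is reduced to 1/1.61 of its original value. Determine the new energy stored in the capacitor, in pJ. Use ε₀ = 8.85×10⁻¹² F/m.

A = 12.4 cm² = 1.24×10⁻³ m².
Initially C₁ = ε₀A/d = 8.85×10⁻¹² × 1.24×10⁻³ / 1.51×10⁻³ = 7.27×10⁻¹² F.
U₁ = 3.27×10⁻¹¹ J.
Isolated ⇒ Q is held fixed. C₂ = 1.61 C₁ and U = Q²/(2C), so U₂/U₁ = C₁/C₂ = 0.621.
U₂ = 0.621 × 3.27×10⁻¹¹ = 2.03×10⁻¹¹ J.

20.3 pJ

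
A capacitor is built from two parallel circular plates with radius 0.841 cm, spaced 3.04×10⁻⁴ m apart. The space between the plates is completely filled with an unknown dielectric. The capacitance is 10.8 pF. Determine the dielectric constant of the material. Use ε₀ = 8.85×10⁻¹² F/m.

A = π(0.841 cm)² = 2.22×10⁻⁴ m².
κ = Cd/(ε₀A) = 1.08×10⁻¹¹ × 3.04×10⁻⁴ / (8.85×10⁻¹² × 2.22×10⁻⁴) = 1.67.

κ ≈ 1.67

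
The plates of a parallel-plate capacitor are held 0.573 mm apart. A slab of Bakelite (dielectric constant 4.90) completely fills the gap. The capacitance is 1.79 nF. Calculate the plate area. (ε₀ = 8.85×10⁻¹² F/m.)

A ≈ 237 cm²

A = Cd/(κε₀) = 1.79×10⁻⁹ × 5.73×10⁻⁴ / (4.90 × 8.85×10⁻¹²) = 2.37×10⁻² m².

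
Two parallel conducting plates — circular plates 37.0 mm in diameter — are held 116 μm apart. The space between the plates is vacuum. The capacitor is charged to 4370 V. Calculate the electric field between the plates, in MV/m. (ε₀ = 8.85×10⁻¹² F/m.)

37.7 MV/m

E = V/d = 4370 / 1.16×10⁻⁴ = 3.77×10⁷ V/m.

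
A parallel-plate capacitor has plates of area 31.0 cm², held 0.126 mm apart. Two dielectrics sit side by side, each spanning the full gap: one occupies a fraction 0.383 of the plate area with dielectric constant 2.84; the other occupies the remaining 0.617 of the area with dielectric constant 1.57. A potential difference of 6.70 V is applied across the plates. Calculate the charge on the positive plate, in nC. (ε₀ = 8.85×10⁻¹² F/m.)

A = 31.0 cm² = 3.10×10⁻³ m².
Side-by-side slabs ⇒ two capacitors in parallel, each spanning the full gap.
C₁ = κ₁ε₀A₁/d = 2.84 × 8.85×10⁻¹² × 1.19×10⁻³ / 1.26×10⁻⁴ = 2.37×10⁻¹⁰ F.
C₂ = κ₂ε₀A₂/d = 1.57 × 8.85×10⁻¹² × 1.91×10⁻³ / 1.26×10⁻⁴ = 2.11×10⁻¹⁰ F.
C = C₁ + C₂ = 4.48×10⁻¹⁰ F.
Q = CV = 4.48×10⁻¹⁰ × 6.70 = 3.00×10⁻⁹ C.

Q ≈ 3.00 nC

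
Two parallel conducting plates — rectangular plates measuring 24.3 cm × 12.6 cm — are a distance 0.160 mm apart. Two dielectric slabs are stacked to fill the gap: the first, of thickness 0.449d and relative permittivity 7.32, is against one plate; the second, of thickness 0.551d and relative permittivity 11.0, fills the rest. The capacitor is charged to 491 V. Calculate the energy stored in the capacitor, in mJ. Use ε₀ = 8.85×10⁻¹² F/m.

1.83 mJ

A = 24.3 × 12.6 cm² = 3.06×10⁻² m².
Stacked slabs ⇒ two capacitors in series, each with the full plate area.
C₁ = κ₁ε₀A/d₁ = 7.32 × 8.85×10⁻¹² × 3.06×10⁻² / 7.18×10⁻⁵ = 2.76×10⁻⁸ F.
C₂ = κ₂ε₀A/d₂ = 11.0 × 8.85×10⁻¹² × 3.06×10⁻² / 8.82×10⁻⁵ = 3.38×10⁻⁸ F.
C = (1/C₁ + 1/C₂)⁻¹ = 1.52×10⁻⁸ F.
U = ½CV² = ½ × 1.52×10⁻⁸ × (491)² = 1.83×10⁻³ J.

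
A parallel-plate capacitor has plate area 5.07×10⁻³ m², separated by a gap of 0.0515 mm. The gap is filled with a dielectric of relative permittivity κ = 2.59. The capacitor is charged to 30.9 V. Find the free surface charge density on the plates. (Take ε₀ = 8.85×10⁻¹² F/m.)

σ ≈ 1.38 nC/cm²

C = κε₀A/d = 2.59 × 8.85×10⁻¹² × 5.07×10⁻³ / 5.15×10⁻⁵ = 2.26×10⁻⁹ F.
σ = Q/A = CV/A = 2.26×10⁻⁹ × 30.9 / 5.07×10⁻³ = 1.38×10⁻⁵ C/m².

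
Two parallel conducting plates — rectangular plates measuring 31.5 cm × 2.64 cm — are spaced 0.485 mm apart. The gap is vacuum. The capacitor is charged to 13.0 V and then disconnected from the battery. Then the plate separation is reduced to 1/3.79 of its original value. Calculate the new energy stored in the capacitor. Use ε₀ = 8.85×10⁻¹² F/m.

U ≈ 3.38 nJ

A = 31.5 × 2.64 cm² = 8.32×10⁻³ m².
Initially C₁ = ε₀A/d = 8.85×10⁻¹² × 8.32×10⁻³ / 4.85×10⁻⁴ = 1.52×10⁻¹⁰ F.
U₁ = 1.28×10⁻⁸ J.
Isolated ⇒ Q is held fixed. C₂ = 3.79 C₁ and U = Q²/(2C), so U₂/U₁ = C₁/C₂ = 0.264.
U₂ = 0.264 × 1.28×10⁻⁸ = 3.38×10⁻⁹ J.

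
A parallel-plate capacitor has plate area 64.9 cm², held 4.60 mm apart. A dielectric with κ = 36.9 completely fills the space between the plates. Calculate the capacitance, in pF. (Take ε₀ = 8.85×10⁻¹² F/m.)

A = 64.9 cm² = 6.49×10⁻³ m².
C = κε₀A/d = 36.9 × 8.85×10⁻¹² × 6.49×10⁻³ / 4.60×10⁻³ = 4.61×10⁻¹⁰ F.

C ≈ 461 pF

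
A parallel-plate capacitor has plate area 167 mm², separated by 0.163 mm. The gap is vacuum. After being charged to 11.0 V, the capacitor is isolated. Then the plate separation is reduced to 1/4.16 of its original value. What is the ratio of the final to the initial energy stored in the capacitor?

U₂/U₁ ≈ 0.240

Isolated ⇒ Q is held fixed.
C₂ = 4.16 C₁ and U = Q²/(2C), so U₂/U₁ = C₁/C₂ = 0.240.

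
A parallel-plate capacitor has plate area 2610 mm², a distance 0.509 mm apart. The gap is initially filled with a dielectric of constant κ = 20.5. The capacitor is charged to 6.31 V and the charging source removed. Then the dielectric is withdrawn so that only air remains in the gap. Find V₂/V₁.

Isolated ⇒ Q is held fixed.
C₂ = 0.0488 C₁ and V = Q/C, so V₂/V₁ = C₁/C₂ = 20.5.

V₂/V₁ ≈ 20.5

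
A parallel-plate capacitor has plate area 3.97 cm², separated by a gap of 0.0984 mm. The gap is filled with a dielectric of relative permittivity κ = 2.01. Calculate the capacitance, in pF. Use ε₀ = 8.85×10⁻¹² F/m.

71.8 pF

A = 3.97 cm² = 3.97×10⁻⁴ m².
C = κε₀A/d = 2.01 × 8.85×10⁻¹² × 3.97×10⁻⁴ / 9.84×10⁻⁵ = 7.18×10⁻¹¹ F.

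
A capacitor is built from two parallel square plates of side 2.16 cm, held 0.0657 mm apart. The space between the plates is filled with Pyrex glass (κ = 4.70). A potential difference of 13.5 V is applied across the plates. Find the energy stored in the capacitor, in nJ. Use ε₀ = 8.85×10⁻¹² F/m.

A = (2.16 cm)² = 4.67×10⁻⁴ m².
C = κε₀A/d = 4.70 × 8.85×10⁻¹² × 4.67×10⁻⁴ / 6.57×10⁻⁵ = 2.95×10⁻¹⁰ F.
U = ½CV² = ½ × 2.95×10⁻¹⁰ × (13.5)² = 2.69×10⁻⁸ J.

26.9 nJ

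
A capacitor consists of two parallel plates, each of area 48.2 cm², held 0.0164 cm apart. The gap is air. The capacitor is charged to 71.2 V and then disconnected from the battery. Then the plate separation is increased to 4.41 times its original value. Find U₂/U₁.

Isolated ⇒ Q is held fixed.
C₂ = 0.227 C₁ and U = Q²/(2C), so U₂/U₁ = C₁/C₂ = 4.41.

4.41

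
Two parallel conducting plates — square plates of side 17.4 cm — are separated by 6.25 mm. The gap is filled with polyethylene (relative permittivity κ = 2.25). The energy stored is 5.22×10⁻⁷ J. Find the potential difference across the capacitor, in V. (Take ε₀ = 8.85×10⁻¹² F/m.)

A = (17.4 cm)² = 3.03×10⁻² m².
C = κε₀A/d = 2.25 × 8.85×10⁻¹² × 3.03×10⁻² / 6.25×10⁻³ = 9.65×10⁻¹¹ F.
V = √(2U/C) = √(2 × 5.22×10⁻⁷ / 9.65×10⁻¹¹) = 1.04×10² V.

104 V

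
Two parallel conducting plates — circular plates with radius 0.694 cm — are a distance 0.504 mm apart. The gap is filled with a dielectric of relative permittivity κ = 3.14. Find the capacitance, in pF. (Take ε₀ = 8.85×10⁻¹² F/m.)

8.34 pF

A = π(0.694 cm)² = 1.51×10⁻⁴ m².
C = κε₀A/d = 3.14 × 8.85×10⁻¹² × 1.51×10⁻⁴ / 5.04×10⁻⁴ = 8.34×10⁻¹² F.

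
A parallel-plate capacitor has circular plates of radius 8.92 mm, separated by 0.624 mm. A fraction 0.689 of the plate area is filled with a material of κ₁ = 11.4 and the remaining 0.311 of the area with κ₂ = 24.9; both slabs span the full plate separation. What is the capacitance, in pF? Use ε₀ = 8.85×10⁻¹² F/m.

A = π(8.92 mm)² = 2.50×10⁻⁴ m².
Side-by-side slabs ⇒ two capacitors in parallel, each spanning the full gap.
C₁ = κ₁ε₀A₁/d = 11.4 × 8.85×10⁻¹² × 1.72×10⁻⁴ / 6.24×10⁻⁴ = 2.78×10⁻¹¹ F.
C₂ = κ₂ε₀A₂/d = 24.9 × 8.85×10⁻¹² × 7.77×10⁻⁵ / 6.24×10⁻⁴ = 2.75×10⁻¹¹ F.
C = C₁ + C₂ = 5.53×10⁻¹¹ F.

55.3 pF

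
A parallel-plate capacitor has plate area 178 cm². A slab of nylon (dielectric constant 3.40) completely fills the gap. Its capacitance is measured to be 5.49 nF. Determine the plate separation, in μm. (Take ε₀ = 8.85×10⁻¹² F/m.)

d ≈ 97.6 μm

A = 178 cm² = 1.78×10⁻² m².
d = κε₀A/C = 3.40 × 8.85×10⁻¹² × 1.78×10⁻² / 5.49×10⁻⁹ = 9.76×10⁻⁵ m.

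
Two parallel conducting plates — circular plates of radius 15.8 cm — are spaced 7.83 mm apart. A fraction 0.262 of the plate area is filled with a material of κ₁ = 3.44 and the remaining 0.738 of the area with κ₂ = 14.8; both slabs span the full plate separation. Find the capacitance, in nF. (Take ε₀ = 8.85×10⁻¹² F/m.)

1.05 nF

A = π(15.8 cm)² = 7.84×10⁻² m².
Side-by-side slabs ⇒ two capacitors in parallel, each spanning the full gap.
C₁ = κ₁ε₀A₁/d = 3.44 × 8.85×10⁻¹² × 2.05×10⁻² / 7.83×10⁻³ = 7.99×10⁻¹¹ F.
C₂ = κ₂ε₀A₂/d = 14.8 × 8.85×10⁻¹² × 5.79×10⁻² / 7.83×10⁻³ = 9.68×10⁻¹⁰ F.
C = C₁ + C₂ = 1.05×10⁻⁹ F.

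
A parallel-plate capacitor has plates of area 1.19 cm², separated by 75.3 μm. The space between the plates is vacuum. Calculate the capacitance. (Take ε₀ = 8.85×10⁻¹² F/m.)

C ≈ 14.0 pF

A = 1.19 cm² = 1.19×10⁻⁴ m².
C = ε₀A/d = 8.85×10⁻¹² × 1.19×10⁻⁴ / 7.53×10⁻⁵ = 1.40×10⁻¹¹ F.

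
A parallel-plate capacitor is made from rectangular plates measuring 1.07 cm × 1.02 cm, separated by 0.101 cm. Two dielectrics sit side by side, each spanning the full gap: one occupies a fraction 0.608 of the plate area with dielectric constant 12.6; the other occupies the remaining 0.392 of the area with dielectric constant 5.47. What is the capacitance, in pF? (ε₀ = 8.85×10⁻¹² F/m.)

C ≈ 9.38 pF

A = 1.07 × 1.02 cm² = 1.09×10⁻⁴ m².
Side-by-side slabs ⇒ two capacitors in parallel, each spanning the full gap.
C₁ = κ₁ε₀A₁/d = 12.6 × 8.85×10⁻¹² × 6.64×10⁻⁵ / 1.01×10⁻³ = 7.33×10⁻¹² F.
C₂ = κ₂ε₀A₂/d = 5.47 × 8.85×10⁻¹² × 4.28×10⁻⁵ / 1.01×10⁻³ = 2.05×10⁻¹² F.
C = C₁ + C₂ = 9.38×10⁻¹² F.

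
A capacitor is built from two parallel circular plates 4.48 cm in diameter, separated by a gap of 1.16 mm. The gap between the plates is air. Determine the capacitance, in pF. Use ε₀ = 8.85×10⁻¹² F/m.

A = π(4.48/2 cm)² = 1.58×10⁻³ m².
C = ε₀A/d = 8.85×10⁻¹² × 1.58×10⁻³ / 1.16×10⁻³ = 1.20×10⁻¹¹ F.

12.0 pF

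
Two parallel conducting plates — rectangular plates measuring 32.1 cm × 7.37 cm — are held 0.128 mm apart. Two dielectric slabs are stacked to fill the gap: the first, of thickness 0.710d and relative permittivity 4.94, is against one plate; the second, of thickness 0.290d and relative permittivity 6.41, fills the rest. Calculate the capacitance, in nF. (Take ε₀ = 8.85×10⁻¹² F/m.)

A = 32.1 × 7.37 cm² = 2.37×10⁻² m².
Stacked slabs ⇒ two capacitors in series, each with the full plate area.
C₁ = κ₁ε₀A/d₁ = 4.94 × 8.85×10⁻¹² × 2.37×10⁻² / 9.09×10⁻⁵ = 1.14×10⁻⁸ F.
C₂ = κ₂ε₀A/d₂ = 6.41 × 8.85×10⁻¹² × 2.37×10⁻² / 3.71×10⁻⁵ = 3.62×10⁻⁸ F.
C = (1/C₁ + 1/C₂)⁻¹ = 8.66×10⁻⁹ F.

C ≈ 8.66 nF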